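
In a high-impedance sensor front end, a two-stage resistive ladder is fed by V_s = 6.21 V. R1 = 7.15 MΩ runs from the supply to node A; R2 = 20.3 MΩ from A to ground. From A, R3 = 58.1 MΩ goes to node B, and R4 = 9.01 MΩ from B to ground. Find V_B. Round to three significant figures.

V_B ≈ 0.572 V

The second stage (R3 + R4 = 67.11 MΩ) loads node A in parallel with R2.
R2 ‖ (R3+R4) = 15.59 MΩ.
First divider: V_A = V_s · 15.59/(7.15 + 15.59) = 4.257 V.
Then the unloaded second divider: V_B = V_A × R4/(R3+R4) = 4.257 × 0.1343 = 0.5715 V.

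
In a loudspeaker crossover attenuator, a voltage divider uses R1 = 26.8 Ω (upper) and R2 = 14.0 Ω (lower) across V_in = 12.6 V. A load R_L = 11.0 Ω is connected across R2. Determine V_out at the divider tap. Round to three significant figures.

First combine the lower leg with the load: R2 ‖ R_L = 6.160 Ω.
Then V_out = V_in · R2'/(R1 + R2') = 12.6 × 6.160/32.96 = 2.355 V.

V_out ≈ 2.35 V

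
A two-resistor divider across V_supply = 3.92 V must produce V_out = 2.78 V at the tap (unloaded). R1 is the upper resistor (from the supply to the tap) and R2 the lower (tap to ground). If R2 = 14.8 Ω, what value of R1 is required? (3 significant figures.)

R1 ≈ 6.07 Ω

Required fraction k = V_out/V_supply = 0.7092.
R1 = R2·(1/k − 1) = 14.8 × 0.4101 = 6.069 Ω.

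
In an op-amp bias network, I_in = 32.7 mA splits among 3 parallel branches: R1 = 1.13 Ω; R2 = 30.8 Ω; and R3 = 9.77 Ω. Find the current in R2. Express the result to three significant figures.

I ≈ 1.04 mA

Conductances: ΣG = 1/1.13 + 1/30.8 + 1/9.77 = 1.020 (1/Ω).
Current divider: I(R2) = I_in · G_k/ΣG = 32.7 × (0.03247/1.020) = 32.7 × 0.03184 = 1.041 mA.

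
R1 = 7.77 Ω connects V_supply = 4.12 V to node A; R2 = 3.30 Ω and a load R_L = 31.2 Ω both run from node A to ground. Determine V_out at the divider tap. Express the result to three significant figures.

The load sits in parallel with R2, giving an effective lower resistance R2' = R2·R_L/(R2+R_L) = 2.984 Ω.
Then V_out = V_supply · R2'/(R1 + R2') = 4.12 × 2.984/10.75 = 1.143 V.

V_out ≈ 1.14 V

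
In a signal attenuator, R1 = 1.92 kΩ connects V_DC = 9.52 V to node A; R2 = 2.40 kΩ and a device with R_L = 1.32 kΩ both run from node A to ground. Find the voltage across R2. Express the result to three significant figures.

V_out ≈ 2.93 V

The load sits in parallel with R2, giving an effective lower resistance R2' = R2·R_L/(R2+R_L) = 0.8516 kΩ.
Voltage divider with the loaded lower leg: V_out = 9.52 × 0.8516/(1.92 + 0.8516) = 9.52 × 0.3073 = 2.925 V.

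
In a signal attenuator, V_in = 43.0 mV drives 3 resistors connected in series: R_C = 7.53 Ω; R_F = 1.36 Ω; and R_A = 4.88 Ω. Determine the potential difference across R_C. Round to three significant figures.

Series total: ΣR = 7.53 + 1.36 + 4.88 = 13.77 Ω.
V = V_in · R/ΣR = 43.0 × 0.5468 = 23.51 mV.

V ≈ 23.5 mV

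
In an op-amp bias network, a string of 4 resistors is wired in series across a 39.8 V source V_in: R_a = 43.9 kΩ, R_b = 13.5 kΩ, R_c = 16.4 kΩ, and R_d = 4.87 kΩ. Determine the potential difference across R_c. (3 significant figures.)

ΣR = 43.9 + 13.5 + 16.4 + 4.87 = 78.67 kΩ.
V = V_in · R/ΣR = 39.8 × 0.2085 = 8.297 V.

V ≈ 8.30 V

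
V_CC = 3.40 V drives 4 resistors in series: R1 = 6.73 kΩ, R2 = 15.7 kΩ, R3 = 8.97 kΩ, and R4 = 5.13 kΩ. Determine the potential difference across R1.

ΣR = 6.73 + 15.7 + 8.97 + 5.13 = 36.53 kΩ.
Voltage divider: V = V_CC · (6.730 / 36.53) = 3.40 × 0.1842 = 0.6264 V.

V ≈ 0.626 V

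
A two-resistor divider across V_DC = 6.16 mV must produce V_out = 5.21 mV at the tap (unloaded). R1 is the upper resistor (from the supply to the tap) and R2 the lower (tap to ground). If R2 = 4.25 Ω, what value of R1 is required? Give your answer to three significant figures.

Required fraction k = V_out/V_DC = 0.8458.
Rearranging, R1 = R2·(1−k)/k = 4.25 × 0.1823 = 0.7750 Ω.

R1 ≈ 0.775 Ω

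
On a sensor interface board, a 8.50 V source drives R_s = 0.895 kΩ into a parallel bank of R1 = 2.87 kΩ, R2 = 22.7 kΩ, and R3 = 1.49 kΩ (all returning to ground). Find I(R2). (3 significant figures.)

I ≈ 0.192 mA

Parallel bank: R_p = 1/(1/2.87 + 1/22.7 + 1/1.49) = 0.9402 kΩ.
Node voltage V_A = V_s · R_p/(R_s + R_p) = 8.50 × 0.5123 = 4.355 V.
I(R2) = V_A / R2 = 4.355/22.7 = 0.1918 mA.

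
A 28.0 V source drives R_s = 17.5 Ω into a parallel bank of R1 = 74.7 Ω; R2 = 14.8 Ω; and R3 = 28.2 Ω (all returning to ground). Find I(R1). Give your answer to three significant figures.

I ≈ 0.123 A

Combine the parallel branches: R_p = (1/74.7 + 1/14.8 + 1/28.2)⁻¹ = 8.590 Ω.
Node voltage V_A = V_CC · R_p/(R_s + R_p) = 28.0 × 0.3292 = 9.219 V.
Branch current I = V_A/R1 = 9.219/74.7 = 0.1234 A.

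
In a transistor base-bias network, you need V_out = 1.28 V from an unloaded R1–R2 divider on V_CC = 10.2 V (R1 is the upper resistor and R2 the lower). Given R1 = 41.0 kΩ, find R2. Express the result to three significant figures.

V_out/V_CC = R2/(R1+R2) = 0.1255.
R2 = R1 · 0.1255/(1 − 0.1255) = 5.883 kΩ.

R2 ≈ 5.88 kΩ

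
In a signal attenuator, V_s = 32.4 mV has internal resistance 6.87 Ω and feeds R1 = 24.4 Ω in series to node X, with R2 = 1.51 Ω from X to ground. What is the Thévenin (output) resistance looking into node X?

R1' = 6.87 + 24.4 = 31.27 Ω (source resistance + R1).
Zeroing V_s shorts the top of R1' to ground, so R_th = R1' ‖ R2 = 1.440 Ω.

R_th ≈ 1.44 Ω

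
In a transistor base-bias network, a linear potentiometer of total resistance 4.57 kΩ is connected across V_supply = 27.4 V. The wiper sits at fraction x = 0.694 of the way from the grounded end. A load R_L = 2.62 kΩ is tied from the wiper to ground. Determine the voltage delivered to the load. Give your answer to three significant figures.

V_out ≈ 13.9 V

The pot divides into 1.398 kΩ above the wiper and 3.172 kΩ below.
Lower segment in parallel with the load: 3.172 ‖ 2.62 = 1.435 kΩ.
V_out = 27.4 × 1.435/(1.398 + 1.435) = 13.88 V.
(Unloaded: V_out = x·V_supply = 19.0 V.)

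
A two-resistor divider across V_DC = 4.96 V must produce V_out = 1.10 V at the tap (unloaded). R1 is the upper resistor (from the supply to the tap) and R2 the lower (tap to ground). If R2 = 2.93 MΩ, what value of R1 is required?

R1 ≈ 10.3 MΩ

V_out/V_DC = R2/(R1+R2) = 0.2218.
R1 = R2·(1/k − 1) = 2.93 × 3.509 = 10.28 MΩ.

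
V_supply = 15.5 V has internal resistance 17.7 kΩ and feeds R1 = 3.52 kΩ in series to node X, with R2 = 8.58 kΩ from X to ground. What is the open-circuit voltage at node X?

R1' = 17.7 + 3.52 = 21.22 kΩ (source resistance + R1).
Open-circuit (no load on X): V_th = V_supply · R2/(R1' + R2) = 15.5 × 8.58/(21.22 + 8.58) = 4.463 V.

V_th ≈ 4.46 V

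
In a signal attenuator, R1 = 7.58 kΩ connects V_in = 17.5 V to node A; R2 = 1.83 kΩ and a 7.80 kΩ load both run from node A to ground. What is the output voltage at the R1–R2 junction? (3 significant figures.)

First combine the lower leg with the load: R2 ‖ R_L = 1.482 kΩ.
Now apply the divider: V_out = 17.5 × 0.1636 = 2.862 V.

V_out ≈ 2.86 V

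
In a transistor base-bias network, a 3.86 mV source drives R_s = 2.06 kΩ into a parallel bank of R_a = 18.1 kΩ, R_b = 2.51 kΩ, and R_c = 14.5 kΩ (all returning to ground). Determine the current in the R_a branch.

I ≈ 0.103 µA

Equivalent of the parallel group: R_p = 1.913 kΩ.
Node voltage V_A = V_in · R_p/(R_s + R_p) = 3.86 × 0.4816 = 1.859 mV.
I(R_a) = V_A / R_a = 1.859/18.1 = 0.1027 µA.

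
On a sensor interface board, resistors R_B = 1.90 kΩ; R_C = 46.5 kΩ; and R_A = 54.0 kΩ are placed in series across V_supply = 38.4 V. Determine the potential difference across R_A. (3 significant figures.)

V ≈ 20.2 V

Total series resistance ΣR = 1.90 + 46.5 + 54.0 = 102.4 kΩ.
Voltage divider: V = V_supply · (54.00 / 102.4) = 38.4 × 0.5273 = 20.25 V.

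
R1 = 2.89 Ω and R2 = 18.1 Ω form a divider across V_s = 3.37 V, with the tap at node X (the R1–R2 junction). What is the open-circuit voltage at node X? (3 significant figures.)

V_th ≈ 2.91 V

Open-circuit (no load on X): V_th = V_s · R2/(R1 + R2) = 3.37 × 18.1/(2.890 + 18.1) = 2.906 V.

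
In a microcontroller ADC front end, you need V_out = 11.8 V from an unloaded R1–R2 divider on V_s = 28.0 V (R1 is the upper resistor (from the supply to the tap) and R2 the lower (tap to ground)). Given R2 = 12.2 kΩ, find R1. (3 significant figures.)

R1 ≈ 16.7 kΩ

Required fraction k = V_out/V_s = 0.4214.
R1 = R2·(1/k − 1) = 12.2 × 1.373 = 16.75 kΩ.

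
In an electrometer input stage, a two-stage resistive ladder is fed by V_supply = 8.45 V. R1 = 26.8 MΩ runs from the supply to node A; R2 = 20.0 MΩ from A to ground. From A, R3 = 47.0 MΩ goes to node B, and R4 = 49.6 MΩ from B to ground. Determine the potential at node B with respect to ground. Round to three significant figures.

The second stage (R3 + R4 = 96.60 MΩ) loads node A in parallel with R2.
R2 ‖ (R3+R4) = 16.57 MΩ.
So V_A = 8.45 × 0.3821 = 3.228 V.
V_B = V_A × 0.5135 = 1.658 V.

V_B ≈ 1.66 V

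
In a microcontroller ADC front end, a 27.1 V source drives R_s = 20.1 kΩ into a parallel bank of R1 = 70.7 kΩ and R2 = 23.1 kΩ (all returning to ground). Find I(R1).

I ≈ 0.178 mA

Equivalent of the parallel group: R_p = 17.41 kΩ.
V_A = 27.1 × 17.41/37.51 = 12.58 V.
I(R1) = V_A / R1 = 12.58/70.7 = 0.1779 mA.
(Equivalently: I_total = 0.7225 mA, then current-divider fraction G_k/ΣG = 0.2463.)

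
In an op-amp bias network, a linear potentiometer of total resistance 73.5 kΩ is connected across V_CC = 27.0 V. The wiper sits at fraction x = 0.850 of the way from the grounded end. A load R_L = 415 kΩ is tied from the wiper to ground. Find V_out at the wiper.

Lower segment x·R_p = 62.48 kΩ; upper segment (1−x)·R_p = 11.03 kΩ.
(x·R_p) ‖ R_L = 54.30 kΩ.
V_out = 27.0 × 54.30/(11.03 + 54.30) = 22.44 V.

V_out ≈ 22.4 V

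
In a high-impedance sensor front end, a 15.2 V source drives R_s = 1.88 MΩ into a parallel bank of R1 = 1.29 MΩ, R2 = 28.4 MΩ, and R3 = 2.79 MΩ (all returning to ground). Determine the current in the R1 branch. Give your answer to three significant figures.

I ≈ 3.69 µA

Parallel bank: R_p = 1/(1/1.29 + 1/28.4 + 1/2.79) = 0.8556 MΩ.
Node voltage V_A = V_s · R_p/(R_s + R_p) = 15.2 × 0.3128 = 4.754 V.
Branch current I = V_A/R1 = 4.754/1.29 = 3.685 µA.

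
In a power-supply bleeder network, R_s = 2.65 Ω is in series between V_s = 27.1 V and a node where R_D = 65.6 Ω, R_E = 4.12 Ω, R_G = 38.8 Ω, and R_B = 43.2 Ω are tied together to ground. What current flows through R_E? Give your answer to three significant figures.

Equivalent of the parallel group: R_p = 3.259 Ω.
V_A = 27.1 × 3.259/5.909 = 14.95 V.
Branch current I = V_A/R_E = 14.95/4.12 = 3.628 A.
(Equivalently: I_total = 4.587 A, then current-divider fraction G_k/ΣG = 0.7909.)

I ≈ 3.63 A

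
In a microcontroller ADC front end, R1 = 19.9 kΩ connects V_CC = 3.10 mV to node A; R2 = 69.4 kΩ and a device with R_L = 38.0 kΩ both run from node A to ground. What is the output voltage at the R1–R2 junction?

V_out ≈ 1.71 mV

First combine the lower leg with the load: R2 ‖ R_L = 24.55 kΩ.
Now apply the divider: V_out = 3.10 × 0.5524 = 1.712 mV.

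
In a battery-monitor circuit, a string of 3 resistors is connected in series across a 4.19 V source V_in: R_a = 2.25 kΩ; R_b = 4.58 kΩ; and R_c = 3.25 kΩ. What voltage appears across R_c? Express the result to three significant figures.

Series total: ΣR = 2.25 + 4.58 + 3.25 = 10.08 kΩ.
V = V_in · R/ΣR = 4.19 × 0.3224 = 1.351 V.

V ≈ 1.35 V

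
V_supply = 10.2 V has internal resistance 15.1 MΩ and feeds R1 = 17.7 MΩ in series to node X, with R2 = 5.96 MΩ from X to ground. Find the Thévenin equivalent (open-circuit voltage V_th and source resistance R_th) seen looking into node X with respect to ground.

R1' = 15.1 + 17.7 = 32.80 MΩ (source resistance + R1).
Open-circuit (no load on X): V_th = V_supply · R2/(R1' + R2) = 10.2 × 5.96/(32.80 + 5.96) = 1.568 V.
Looking into X with the source shorted: R_th = R1'·R2/(R1'+R2) = 32.80 × 5.96/38.76 = 5.044 MΩ.

V_th ≈ 1.57 V, R_th ≈ 5.04 MΩ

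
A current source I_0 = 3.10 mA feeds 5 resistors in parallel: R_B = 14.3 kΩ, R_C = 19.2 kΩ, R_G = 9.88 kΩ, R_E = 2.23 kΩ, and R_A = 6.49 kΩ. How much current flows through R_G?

I ≈ 0.380 mA

Total conductance ΣG = 1/14.3 + 1/19.2 + 1/9.88 + 1/2.23 + 1/6.49 = 0.8257 (units of 1/kΩ).
By the current-divider rule, I = I_0 · G_k/ΣG = 3.10 × 0.1226 = 0.3800 mA.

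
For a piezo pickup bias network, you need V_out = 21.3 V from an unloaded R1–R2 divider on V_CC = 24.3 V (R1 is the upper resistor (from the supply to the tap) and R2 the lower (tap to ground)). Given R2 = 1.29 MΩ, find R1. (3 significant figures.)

R1 ≈ 0.182 MΩ

Required fraction k = V_out/V_CC = 0.8765.
So R1 = R2 · (V_CC/V_out − 1) = 1.29 × (24.3/21.3 − 1) = 1.29 × 0.1408 = 0.1817 MΩ.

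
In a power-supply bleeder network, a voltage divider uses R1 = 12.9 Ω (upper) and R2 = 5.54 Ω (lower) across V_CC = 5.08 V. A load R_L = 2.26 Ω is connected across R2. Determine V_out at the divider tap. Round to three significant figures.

V_out ≈ 0.562 V

First combine the lower leg with the load: R2 ‖ R_L = 1.605 Ω.
Voltage divider with the loaded lower leg: V_out = 5.08 × 1.605/(12.9 + 1.605) = 5.08 × 0.1107 = 0.5622 V.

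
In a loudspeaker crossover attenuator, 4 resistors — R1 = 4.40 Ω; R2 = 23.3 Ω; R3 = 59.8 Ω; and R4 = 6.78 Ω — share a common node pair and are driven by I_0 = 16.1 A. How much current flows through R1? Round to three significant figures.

I ≈ 8.42 A

Conductances: ΣG = 1/4.40 + 1/23.3 + 1/59.8 + 1/6.78 = 0.4344 (1/Ω).
Current divider: I(R1) = I_0 · G_k/ΣG = 16.1 × (0.2273/0.4344) = 16.1 × 0.5232 = 8.423 A.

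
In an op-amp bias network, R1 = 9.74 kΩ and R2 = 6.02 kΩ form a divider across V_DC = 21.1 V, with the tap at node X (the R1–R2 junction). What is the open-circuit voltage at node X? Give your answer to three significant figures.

V_th is the unloaded tap voltage: V_DC · R2/(R1+R2) = 21.1 × 0.3820 = 8.060 V.

V_th ≈ 8.06 V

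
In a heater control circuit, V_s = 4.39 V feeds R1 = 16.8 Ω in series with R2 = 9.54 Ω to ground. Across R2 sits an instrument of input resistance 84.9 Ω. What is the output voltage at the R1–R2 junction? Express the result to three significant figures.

V_out ≈ 1.48 V

First combine the lower leg with the load: R2 ‖ R_L = 8.576 Ω.
Now apply the divider: V_out = 4.39 × 0.3380 = 1.484 V.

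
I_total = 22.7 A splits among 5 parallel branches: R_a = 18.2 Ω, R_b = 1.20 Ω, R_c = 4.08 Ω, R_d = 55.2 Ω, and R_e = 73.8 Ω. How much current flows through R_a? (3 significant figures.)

Conductances: ΣG = 1/18.2 + 1/1.20 + 1/4.08 + 1/55.2 + 1/73.8 = 1.165 (1/Ω).
Current divider: I(R_a) = I_total · G_k/ΣG = 22.7 × (0.05495/1.165) = 22.7 × 0.04716 = 1.071 A.

I ≈ 1.07 A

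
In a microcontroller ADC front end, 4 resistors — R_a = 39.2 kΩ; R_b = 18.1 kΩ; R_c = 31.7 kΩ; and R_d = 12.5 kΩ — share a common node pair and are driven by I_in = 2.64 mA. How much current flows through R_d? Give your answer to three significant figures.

ΣG = 1/39.2 + 1/18.1 + 1/31.7 + 1/12.5 = 0.1923.
By the current-divider rule, I = I_in · G_k/ΣG = 2.64 × 0.4160 = 1.098 mA.

I ≈ 1.10 mA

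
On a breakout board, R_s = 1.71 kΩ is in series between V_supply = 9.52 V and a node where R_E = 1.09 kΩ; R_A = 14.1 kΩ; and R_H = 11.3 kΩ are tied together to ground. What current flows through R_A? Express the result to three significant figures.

I ≈ 0.238 mA

Combine the parallel branches: R_p = (1/1.09 + 1/14.1 + 1/11.3)⁻¹ = 0.9286 kΩ.
V_A = 9.52 × 0.9286/2.639 = 3.350 V.
Branch current I = V_A/R_A = 3.350/14.1 = 0.2376 mA.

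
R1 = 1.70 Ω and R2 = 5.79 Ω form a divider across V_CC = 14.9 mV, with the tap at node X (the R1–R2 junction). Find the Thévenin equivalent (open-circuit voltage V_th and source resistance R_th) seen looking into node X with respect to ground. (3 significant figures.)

With X open, the divider is unloaded: V_th = 14.9 × 5.79/7.490 = 11.52 mV.
With V_CC suppressed (replaced by a short), R_th = R1 ‖ R2 = (1.700 × 5.79)/(1.700 + 5.79) = 1.314 Ω.

V_th ≈ 11.5 mV, R_th ≈ 1.31 Ω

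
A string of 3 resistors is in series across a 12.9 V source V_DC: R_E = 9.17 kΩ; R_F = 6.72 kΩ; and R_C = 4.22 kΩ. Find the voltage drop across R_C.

V ≈ 2.71 V

ΣR = 9.17 + 6.72 + 4.22 = 20.11 kΩ.
V = V_DC · R/ΣR = 12.9 × 0.2098 = 2.707 V.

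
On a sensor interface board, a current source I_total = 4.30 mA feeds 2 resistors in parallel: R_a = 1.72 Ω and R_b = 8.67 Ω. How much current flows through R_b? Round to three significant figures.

Two-branch current divider: I_k = I_total · R_other/(R_1 + R_2).
I(R_b) = 4.30 × 1.72/(1.72 + 8.67) = 4.30 × 0.1655 = 0.7118 mA.

I ≈ 0.712 mA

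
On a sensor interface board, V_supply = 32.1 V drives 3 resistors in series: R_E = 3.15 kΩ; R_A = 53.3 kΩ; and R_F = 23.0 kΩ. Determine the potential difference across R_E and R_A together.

Series total: ΣR = 3.15 + 53.3 + 23.0 = 79.45 kΩ.
R_{R_E..R_A} = 3.15 + 53.3 = 56.45 kΩ.
Voltage divider: V = V_supply · (56.45 / 79.45) = 32.1 × 0.7105 = 22.81 V.

V ≈ 22.8 V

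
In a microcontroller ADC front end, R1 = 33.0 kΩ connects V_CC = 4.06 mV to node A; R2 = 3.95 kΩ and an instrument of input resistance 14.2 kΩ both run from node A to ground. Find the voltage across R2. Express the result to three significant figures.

R2 ‖ R_L = (3.95 × 14.2)/(3.95 + 14.2) = 3.090 kΩ.
Voltage divider with the loaded lower leg: V_out = 4.06 × 3.090/(33.0 + 3.090) = 4.06 × 0.08563 = 0.3477 mV.

V_out ≈ 0.348 mV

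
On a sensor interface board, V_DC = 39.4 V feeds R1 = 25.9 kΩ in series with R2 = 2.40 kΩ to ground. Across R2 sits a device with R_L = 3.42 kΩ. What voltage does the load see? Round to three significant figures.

The load sits in parallel with R2, giving an effective lower resistance R2' = R2·R_L/(R2+R_L) = 1.410 kΩ.
Then V_out = V_DC · R2'/(R1 + R2') = 39.4 × 1.410/27.31 = 2.035 V.
(Unloaded it would be 3.34 V; the load pulls it down.)

V_out ≈ 2.03 V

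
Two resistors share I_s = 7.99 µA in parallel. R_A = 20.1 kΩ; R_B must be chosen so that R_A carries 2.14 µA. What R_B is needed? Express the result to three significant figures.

The fraction through R_A equals R_B/(R_A+R_B).
2.14/7.99 = R_B/(R_A + R_B) → R_B = R_A · (0.2678)/(1 − 0.2678) = 20.1 × 0.3658 = 7.353 kΩ.

R_B ≈ 7.35 kΩ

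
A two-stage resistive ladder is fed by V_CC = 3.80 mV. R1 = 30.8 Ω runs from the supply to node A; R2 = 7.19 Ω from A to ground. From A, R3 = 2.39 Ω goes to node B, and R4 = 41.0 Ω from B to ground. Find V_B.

Node A sees R2 in parallel with the series input of stage 2, R3 + R4 = 43.39 Ω.
R2 ‖ (R3+R4) = 6.168 Ω.
So V_A = 3.80 × 0.1668 = 0.6340 mV.
Then the unloaded second divider: V_B = V_A × R4/(R3+R4) = 0.6340 × 0.9449 = 0.5991 mV.

V_B ≈ 0.599 mV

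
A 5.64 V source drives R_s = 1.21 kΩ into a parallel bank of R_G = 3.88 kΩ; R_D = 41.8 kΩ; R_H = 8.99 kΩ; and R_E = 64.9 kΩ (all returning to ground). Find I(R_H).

I ≈ 0.420 mA

Equivalent of the parallel group: R_p = 2.449 kΩ.
Node voltage V_A = V_in · R_p/(R_s + R_p) = 5.64 × 0.6693 = 3.775 V.
I(R_H) = V_A / R_H = 3.775/8.99 = 0.4199 mA.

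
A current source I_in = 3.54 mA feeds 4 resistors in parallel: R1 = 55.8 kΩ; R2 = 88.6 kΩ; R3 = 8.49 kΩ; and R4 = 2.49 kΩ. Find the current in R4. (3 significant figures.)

Conductances: ΣG = 1/55.8 + 1/88.6 + 1/8.49 + 1/2.49 = 0.5486 (1/kΩ).
R4 takes the fraction G_k/ΣG = 0.4016/0.5486 = 0.7321, so I = 3.54 × 0.7321 = 2.591 mA.

I ≈ 2.59 mA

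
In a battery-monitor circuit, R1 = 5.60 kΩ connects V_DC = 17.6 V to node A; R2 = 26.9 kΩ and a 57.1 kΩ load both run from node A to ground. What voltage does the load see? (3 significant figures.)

R2 ‖ R_L = (26.9 × 57.1)/(26.9 + 57.1) = 18.29 kΩ.
Then V_out = V_DC · R2'/(R1 + R2') = 17.6 × 18.29/23.89 = 13.47 V.
(Unloaded it would be 14.6 V; the load pulls it down.)

V_out ≈ 13.5 V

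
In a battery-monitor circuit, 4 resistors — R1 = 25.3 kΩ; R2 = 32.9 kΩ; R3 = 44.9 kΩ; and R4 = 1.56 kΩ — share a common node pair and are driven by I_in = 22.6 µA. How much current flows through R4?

Conductances: ΣG = 1/25.3 + 1/32.9 + 1/44.9 + 1/1.56 = 0.7332 (1/kΩ).
By the current-divider rule, I = I_in · G_k/ΣG = 22.6 × 0.8743 = 19.76 µA.

I ≈ 19.8 µA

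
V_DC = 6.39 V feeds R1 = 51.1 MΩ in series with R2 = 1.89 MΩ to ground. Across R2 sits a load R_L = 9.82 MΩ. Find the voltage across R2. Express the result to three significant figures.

V_out ≈ 0.192 V

The load sits in parallel with R2, giving an effective lower resistance R2' = R2·R_L/(R2+R_L) = 1.585 MΩ.
Voltage divider with the loaded lower leg: V_out = 6.39 × 1.585/(51.1 + 1.585) = 6.39 × 0.03008 = 0.1922 V.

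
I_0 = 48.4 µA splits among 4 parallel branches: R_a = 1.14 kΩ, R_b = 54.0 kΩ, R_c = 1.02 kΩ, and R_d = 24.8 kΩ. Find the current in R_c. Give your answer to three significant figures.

I ≈ 24.8 µA

Total conductance ΣG = 1/1.14 + 1/54.0 + 1/1.02 + 1/24.8 = 1.916 (units of 1/kΩ).
By the current-divider rule, I = I_0 · G_k/ΣG = 48.4 × 0.5116 = 24.76 µA.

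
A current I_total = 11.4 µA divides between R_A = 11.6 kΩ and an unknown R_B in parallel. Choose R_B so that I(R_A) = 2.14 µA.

R_B ≈ 2.68 kΩ

Two-branch current divider: I_A = I_total · R_B/(R_A + R_B).
2.14/11.4 = R_B/(R_A + R_B) → R_B = R_A · (0.1877)/(1 − 0.1877) = 11.6 × 0.2311 = 2.681 kΩ.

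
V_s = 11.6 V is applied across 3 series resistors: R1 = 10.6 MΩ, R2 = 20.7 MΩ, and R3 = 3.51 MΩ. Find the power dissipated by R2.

The common current is I = 11.6/34.81 = 0.3332 µA.
P = I²R = 0.1110 × 20.7 = 2.299 µW.

P ≈ 2.30 µW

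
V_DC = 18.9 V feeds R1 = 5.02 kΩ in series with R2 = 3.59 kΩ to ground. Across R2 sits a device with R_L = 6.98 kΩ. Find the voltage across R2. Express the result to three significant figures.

V_out ≈ 6.06 V

First combine the lower leg with the load: R2 ‖ R_L = 2.371 kΩ.
Now apply the divider: V_out = 18.9 × 0.3208 = 6.062 V.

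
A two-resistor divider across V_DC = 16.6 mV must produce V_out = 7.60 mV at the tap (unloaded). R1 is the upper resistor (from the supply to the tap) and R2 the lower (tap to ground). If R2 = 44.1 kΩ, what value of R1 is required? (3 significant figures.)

R1 ≈ 52.2 kΩ

V_out/V_DC = R2/(R1+R2) = 0.4578.
Rearranging, R1 = R2·(1−k)/k = 44.1 × 1.184 = 52.22 kΩ.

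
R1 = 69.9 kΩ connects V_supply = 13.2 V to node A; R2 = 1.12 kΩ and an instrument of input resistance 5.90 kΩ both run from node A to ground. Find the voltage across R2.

R2 ‖ R_L = (1.12 × 5.90)/(1.12 + 5.90) = 0.9413 kΩ.
Now apply the divider: V_out = 13.2 × 0.01329 = 0.1754 V.

V_out ≈ 0.175 V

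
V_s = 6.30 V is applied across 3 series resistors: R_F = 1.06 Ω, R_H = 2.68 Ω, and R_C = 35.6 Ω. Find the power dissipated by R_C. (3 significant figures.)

P ≈ 0.913 W

ΣR = 39.34 Ω → I = 6.30/39.34 = 0.1601 A.
P(R_C) = I²·R_C = (0.1601)² × 35.6 = 0.9130 W.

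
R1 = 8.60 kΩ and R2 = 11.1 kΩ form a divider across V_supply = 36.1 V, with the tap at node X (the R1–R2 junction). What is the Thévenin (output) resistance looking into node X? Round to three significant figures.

R_th ≈ 4.85 kΩ

Looking into X with the source shorted: R_th = R1·R2/(R1+R2) = 8.600 × 11.1/19.70 = 4.846 kΩ.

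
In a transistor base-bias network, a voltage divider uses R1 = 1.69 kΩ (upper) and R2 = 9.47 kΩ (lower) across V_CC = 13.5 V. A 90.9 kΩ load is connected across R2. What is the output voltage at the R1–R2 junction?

The load sits in parallel with R2, giving an effective lower resistance R2' = R2·R_L/(R2+R_L) = 8.576 kΩ.
Voltage divider with the loaded lower leg: V_out = 13.5 × 8.576/(1.69 + 8.576) = 13.5 × 0.8354 = 11.28 V.
(Unloaded it would be 11.5 V; the load pulls it down.)

V_out ≈ 11.3 V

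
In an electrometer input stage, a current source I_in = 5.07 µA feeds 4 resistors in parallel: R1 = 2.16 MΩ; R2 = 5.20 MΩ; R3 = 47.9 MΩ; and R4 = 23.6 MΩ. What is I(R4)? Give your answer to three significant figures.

I ≈ 0.299 µA

ΣG = 1/2.16 + 1/5.20 + 1/47.9 + 1/23.6 = 0.7185.
R4 takes the fraction G_k/ΣG = 0.04237/0.7185 = 0.05897, so I = 5.07 × 0.05897 = 0.2990 µA.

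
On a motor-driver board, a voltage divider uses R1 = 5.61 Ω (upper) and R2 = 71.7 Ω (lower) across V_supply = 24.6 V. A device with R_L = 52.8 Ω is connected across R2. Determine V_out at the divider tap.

R2 ‖ R_L = (71.7 × 52.8)/(71.7 + 52.8) = 30.41 Ω.
Now apply the divider: V_out = 24.6 × 0.8442 = 20.77 V.
(Unloaded it would be 22.8 V; the load pulls it down.)

V_out ≈ 20.8 V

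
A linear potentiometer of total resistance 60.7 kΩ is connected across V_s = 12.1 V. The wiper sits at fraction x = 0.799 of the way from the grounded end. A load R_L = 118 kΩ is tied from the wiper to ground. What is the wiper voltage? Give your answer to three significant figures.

Lower segment x·R_p = 48.50 kΩ; upper segment (1−x)·R_p = 12.20 kΩ.
(x·R_p) ‖ R_L = 34.37 kΩ.
V_out = 12.1 × 34.37/(12.20 + 34.37) = 8.930 V.

V_out ≈ 8.93 V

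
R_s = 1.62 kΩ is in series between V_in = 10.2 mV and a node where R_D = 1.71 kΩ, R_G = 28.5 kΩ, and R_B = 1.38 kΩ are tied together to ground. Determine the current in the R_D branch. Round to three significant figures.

I ≈ 1.88 µA

Parallel bank: R_p = 1/(1/1.71 + 1/28.5 + 1/1.38) = 0.7438 kΩ.
V_A by voltage divider: V_A = 10.2 × 0.7438/(1.62 + 0.7438) = 3.209 mV.
I(R_D) = V_A / R_D = 3.209/1.71 = 1.877 µA.
(Equivalently: I_total = 4.315 µA, then current-divider fraction G_k/ΣG = 0.4349.)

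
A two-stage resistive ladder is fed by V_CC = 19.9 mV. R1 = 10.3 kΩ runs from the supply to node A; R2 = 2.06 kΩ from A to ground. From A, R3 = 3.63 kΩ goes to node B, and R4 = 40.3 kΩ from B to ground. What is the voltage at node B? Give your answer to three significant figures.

V_B ≈ 2.93 mV

Node A sees R2 in parallel with the series input of stage 2, R3 + R4 = 43.93 kΩ.
Effective lower resistance at A: R2 ‖ 43.93 = 1.968 kΩ.
V_A = 19.9 × 1.968/(10.3 + 1.968) = 3.192 mV.
Stage 2 is unloaded, so V_B = V_A · R4/(R3+R4) = 3.192 × 40.3/43.93 = 2.928 mV.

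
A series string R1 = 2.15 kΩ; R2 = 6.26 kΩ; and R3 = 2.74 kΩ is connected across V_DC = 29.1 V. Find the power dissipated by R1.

P ≈ 14.6 mW

The common current is I = 29.1/11.15 = 2.610 mA.
P = I²R = 6.811 × 2.15 = 14.64 mW.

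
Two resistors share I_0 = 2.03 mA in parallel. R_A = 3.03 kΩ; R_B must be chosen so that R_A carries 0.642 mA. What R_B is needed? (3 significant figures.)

R_B ≈ 1.40 kΩ

Two-branch current divider: I_A = I_0 · R_B/(R_A + R_B).
0.642/2.03 = R_B/(R_A + R_B) → R_B = R_A · (0.3163)/(1 − 0.3163) = 3.03 × 0.4625 = 1.401 kΩ.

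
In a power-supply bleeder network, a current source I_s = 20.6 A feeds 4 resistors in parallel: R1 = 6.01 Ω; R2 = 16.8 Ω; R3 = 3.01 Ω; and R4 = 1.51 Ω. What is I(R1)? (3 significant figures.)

I ≈ 2.81 A

ΣG = 1/6.01 + 1/16.8 + 1/3.01 + 1/1.51 = 1.220.
R1 takes the fraction G_k/ΣG = 0.1664/1.220 = 0.1363, so I = 20.6 × 0.1363 = 2.809 A.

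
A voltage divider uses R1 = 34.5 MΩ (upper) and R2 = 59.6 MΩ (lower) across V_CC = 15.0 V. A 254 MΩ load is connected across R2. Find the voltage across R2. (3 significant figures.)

R2 ‖ R_L = (59.6 × 254)/(59.6 + 254) = 48.27 MΩ.
Then V_out = V_CC · R2'/(R1 + R2') = 15.0 × 48.27/82.77 = 8.748 V.

V_out ≈ 8.75 V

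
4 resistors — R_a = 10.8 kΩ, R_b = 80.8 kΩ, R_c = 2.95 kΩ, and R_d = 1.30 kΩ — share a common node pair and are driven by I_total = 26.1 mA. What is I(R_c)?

I ≈ 7.29 mA

Conductances: ΣG = 1/10.8 + 1/80.8 + 1/2.95 + 1/1.30 = 1.213 (1/kΩ).
Current divider: I(R_c) = I_total · G_k/ΣG = 26.1 × (0.3390/1.213) = 26.1 × 0.2794 = 7.293 mA.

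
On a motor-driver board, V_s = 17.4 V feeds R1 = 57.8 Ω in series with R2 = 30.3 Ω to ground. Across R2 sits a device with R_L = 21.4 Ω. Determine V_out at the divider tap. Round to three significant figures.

V_out ≈ 3.10 V

The load sits in parallel with R2, giving an effective lower resistance R2' = R2·R_L/(R2+R_L) = 12.54 Ω.
Then V_out = V_s · R2'/(R1 + R2') = 17.4 × 12.54/70.34 = 3.102 V.
(Unloaded it would be 5.98 V; the load pulls it down.)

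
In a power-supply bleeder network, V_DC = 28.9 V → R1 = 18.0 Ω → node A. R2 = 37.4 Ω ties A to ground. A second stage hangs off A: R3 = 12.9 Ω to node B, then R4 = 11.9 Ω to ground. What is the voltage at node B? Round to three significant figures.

V_B ≈ 6.28 V

The second stage (R3 + R4 = 24.80 Ω) loads node A in parallel with R2.
Effective lower resistance at A: R2 ‖ 24.80 = 14.91 Ω.
So V_A = 28.9 × 0.4531 = 13.09 V.
V_B = V_A × 0.4798 = 6.283 V.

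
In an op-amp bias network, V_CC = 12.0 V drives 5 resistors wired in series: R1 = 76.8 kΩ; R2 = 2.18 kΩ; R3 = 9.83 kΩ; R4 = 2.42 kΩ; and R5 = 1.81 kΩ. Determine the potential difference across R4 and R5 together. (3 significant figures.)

V ≈ 0.546 V

ΣR = 76.8 + 2.18 + 9.83 + 2.42 + 1.81 = 93.04 kΩ.
R_{R4..R5} = 2.42 + 1.81 = 4.230 kΩ.
Voltage divider: V = V_CC · (4.230 / 93.04) = 12.0 × 0.04546 = 0.5456 V.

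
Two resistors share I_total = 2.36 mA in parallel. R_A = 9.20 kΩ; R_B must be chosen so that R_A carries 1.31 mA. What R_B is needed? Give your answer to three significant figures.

The fraction through R_A equals R_B/(R_A+R_B).
With f = 0.5551, R_B = R_A · f/(1−f) = 9.20 × 1.248 = 11.48 kΩ.

R_B ≈ 11.5 kΩ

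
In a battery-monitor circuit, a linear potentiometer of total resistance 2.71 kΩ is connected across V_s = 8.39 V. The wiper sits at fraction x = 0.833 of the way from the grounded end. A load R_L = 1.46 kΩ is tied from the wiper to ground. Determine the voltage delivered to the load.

V_out ≈ 5.55 V

The pot divides into 0.4526 kΩ above the wiper and 2.257 kΩ below.
(x·R_p) ‖ R_L = 0.8866 kΩ.
V_out = 8.39 × 0.8866/(0.4526 + 0.8866) = 5.555 V.
(Unloaded: V_out = x·V_s = 6.99 V.)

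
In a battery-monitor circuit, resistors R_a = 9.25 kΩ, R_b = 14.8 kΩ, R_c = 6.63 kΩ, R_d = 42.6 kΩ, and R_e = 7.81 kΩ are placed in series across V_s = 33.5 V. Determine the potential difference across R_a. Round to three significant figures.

V ≈ 3.82 V

Total series resistance ΣR = 9.25 + 14.8 + 6.63 + 42.6 + 7.81 = 81.09 kΩ.
Voltage divider: V = V_s · (9.250 / 81.09) = 33.5 × 0.1141 = 3.821 V.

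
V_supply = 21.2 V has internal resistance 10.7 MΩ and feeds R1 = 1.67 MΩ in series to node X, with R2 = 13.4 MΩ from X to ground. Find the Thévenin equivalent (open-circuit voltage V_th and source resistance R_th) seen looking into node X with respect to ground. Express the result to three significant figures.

V_th ≈ 11.0 V, R_th ≈ 6.43 MΩ

R1' = 10.7 + 1.67 = 12.37 MΩ (source resistance + R1).
With X open, the divider is unloaded: V_th = 21.2 × 13.4/25.77 = 11.02 V.
With V_supply suppressed (replaced by a short), R_th = R1' ‖ R2 = (12.37 × 13.4)/(12.37 + 13.4) = 6.432 MΩ.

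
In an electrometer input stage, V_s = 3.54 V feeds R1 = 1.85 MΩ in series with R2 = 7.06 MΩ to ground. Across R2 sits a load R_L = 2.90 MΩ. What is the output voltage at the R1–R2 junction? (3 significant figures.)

V_out ≈ 1.86 V

R2 ‖ R_L = (7.06 × 2.90)/(7.06 + 2.90) = 2.056 MΩ.
Now apply the divider: V_out = 3.54 × 0.5263 = 1.863 V.
(Unloaded it would be 2.80 V; the load pulls it down.)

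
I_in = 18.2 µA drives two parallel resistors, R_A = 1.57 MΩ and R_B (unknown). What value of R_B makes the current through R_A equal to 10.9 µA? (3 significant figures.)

R_B ≈ 2.34 MΩ

The fraction through R_A equals R_B/(R_A+R_B).
With f = 0.5989, R_B = R_A · f/(1−f) = 1.57 × 1.493 = 2.344 MΩ.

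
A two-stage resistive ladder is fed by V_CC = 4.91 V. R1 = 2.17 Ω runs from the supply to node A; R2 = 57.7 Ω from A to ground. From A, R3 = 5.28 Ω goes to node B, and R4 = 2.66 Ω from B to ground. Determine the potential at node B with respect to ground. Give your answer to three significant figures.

V_B ≈ 1.25 V

The second stage (R3 + R4 = 7.940 Ω) loads node A in parallel with R2.
Effective lower resistance at A: R2 ‖ 7.940 = 6.980 Ω.
V_A = 4.91 × 6.980/(2.17 + 6.980) = 3.745 V.
Then the unloaded second divider: V_B = V_A × R4/(R3+R4) = 3.745 × 0.3350 = 1.255 V.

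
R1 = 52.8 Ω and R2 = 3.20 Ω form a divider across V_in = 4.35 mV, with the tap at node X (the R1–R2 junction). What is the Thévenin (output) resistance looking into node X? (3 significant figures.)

With V_in suppressed (replaced by a short), R_th = R1 ‖ R2 = (52.80 × 3.20)/(52.80 + 3.20) = 3.017 Ω.

R_th ≈ 3.02 Ω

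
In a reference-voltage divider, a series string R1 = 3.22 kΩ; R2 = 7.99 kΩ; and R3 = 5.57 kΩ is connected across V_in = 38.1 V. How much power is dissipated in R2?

The common current is I = 38.1/16.78 = 2.271 mA.
V(R2) = I·R = 18.14 V; P = V·I = 18.14 × 2.271 = 41.19 mW.

P ≈ 41.2 mW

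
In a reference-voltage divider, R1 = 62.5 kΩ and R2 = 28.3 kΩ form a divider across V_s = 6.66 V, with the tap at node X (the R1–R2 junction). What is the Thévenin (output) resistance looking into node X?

Zeroing V_s shorts the top of R1 to ground, so R_th = R1 ‖ R2 = 19.48 kΩ.

R_th ≈ 19.5 kΩ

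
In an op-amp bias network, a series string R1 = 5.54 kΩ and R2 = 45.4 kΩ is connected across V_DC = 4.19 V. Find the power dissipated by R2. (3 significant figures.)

P ≈ 0.307 mW

The common current is I = 4.19/50.94 = 0.08225 mA.
V(R2) = I·R = 3.734 V; P = V·I = 3.734 × 0.08225 = 0.3072 mW.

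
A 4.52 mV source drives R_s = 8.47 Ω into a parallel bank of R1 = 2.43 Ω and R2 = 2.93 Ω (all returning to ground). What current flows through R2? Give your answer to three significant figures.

Combine the parallel branches: R_p = (1/2.43 + 1/2.93)⁻¹ = 1.328 Ω.
Node voltage V_A = V_in · R_p/(R_s + R_p) = 4.52 × 0.1356 = 0.6128 mV.
Branch current I = V_A/R2 = 0.6128/2.93 = 0.2091 mA.

I ≈ 0.209 mA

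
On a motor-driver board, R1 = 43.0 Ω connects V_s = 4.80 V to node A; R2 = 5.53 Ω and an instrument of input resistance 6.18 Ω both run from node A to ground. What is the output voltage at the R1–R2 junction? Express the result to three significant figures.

V_out ≈ 0.305 V

R2 ‖ R_L = (5.53 × 6.18)/(5.53 + 6.18) = 2.918 Ω.
Voltage divider with the loaded lower leg: V_out = 4.80 × 2.918/(43.0 + 2.918) = 4.80 × 0.06356 = 0.3051 V.
(Unloaded it would be 0.547 V; the load pulls it down.)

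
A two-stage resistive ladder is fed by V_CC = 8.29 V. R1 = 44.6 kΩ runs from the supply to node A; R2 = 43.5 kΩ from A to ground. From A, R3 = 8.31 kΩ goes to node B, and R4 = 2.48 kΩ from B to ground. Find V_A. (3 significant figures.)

Looking into the second stage from A: R3 + R4 = 10.79 kΩ appears in parallel with R2.
Effective lower resistance at A: R2 ‖ 10.79 = 8.646 kΩ.
First divider: V_A = V_CC · 8.646/(44.6 + 8.646) = 1.346 V.

V_A ≈ 1.35 V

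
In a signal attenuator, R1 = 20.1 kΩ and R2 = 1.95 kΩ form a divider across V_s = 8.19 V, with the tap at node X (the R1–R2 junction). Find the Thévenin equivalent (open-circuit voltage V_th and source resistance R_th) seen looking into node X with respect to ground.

V_th ≈ 0.724 V, R_th ≈ 1.78 kΩ

With X open, the divider is unloaded: V_th = 8.19 × 1.95/22.05 = 0.7243 V.
With V_s suppressed (replaced by a short), R_th = R1 ‖ R2 = (20.10 × 1.95)/(20.10 + 1.95) = 1.778 kΩ.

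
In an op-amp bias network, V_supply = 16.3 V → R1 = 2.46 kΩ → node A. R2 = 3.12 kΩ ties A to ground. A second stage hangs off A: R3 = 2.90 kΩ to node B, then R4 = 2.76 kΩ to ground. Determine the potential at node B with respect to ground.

V_B ≈ 3.58 V

The second stage (R3 + R4 = 5.660 kΩ) loads node A in parallel with R2.
Effective lower resistance at A: R2 ‖ 5.660 = 2.011 kΩ.
V_A = 16.3 × 2.011/(2.46 + 2.011) = 7.332 V.
Stage 2 is unloaded, so V_B = V_A · R4/(R3+R4) = 7.332 × 2.76/5.660 = 3.575 V.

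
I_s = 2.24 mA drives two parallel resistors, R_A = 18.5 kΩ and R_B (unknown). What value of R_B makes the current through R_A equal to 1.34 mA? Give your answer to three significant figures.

R_B ≈ 27.5 kΩ

Two-branch current divider: I_A = I_s · R_B/(R_A + R_B).
With f = 0.5982, R_B = R_A · f/(1−f) = 18.5 × 1.489 = 27.54 kΩ.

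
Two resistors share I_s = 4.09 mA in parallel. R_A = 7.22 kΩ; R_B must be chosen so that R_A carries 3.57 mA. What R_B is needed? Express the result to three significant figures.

R_B ≈ 49.6 kΩ

Two-branch current divider: I_A = I_s · R_B/(R_A + R_B).
3.57/4.09 = R_B/(R_A + R_B) → R_B = R_A · (0.8729)/(1 − 0.8729) = 7.22 × 6.865 = 49.57 kΩ.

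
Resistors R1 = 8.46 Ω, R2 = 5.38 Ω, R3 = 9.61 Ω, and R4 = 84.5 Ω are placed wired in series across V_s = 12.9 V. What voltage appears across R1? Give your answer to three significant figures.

V ≈ 1.01 V

Total series resistance ΣR = 8.46 + 5.38 + 9.61 + 84.5 = 108.0 Ω.
By the voltage-divider rule, V = 12.9 × 8.460/108.0 = 1.011 V.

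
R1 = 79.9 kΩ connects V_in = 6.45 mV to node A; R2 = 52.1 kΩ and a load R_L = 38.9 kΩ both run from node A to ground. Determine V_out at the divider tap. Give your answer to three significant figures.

V_out ≈ 1.41 mV

The load sits in parallel with R2, giving an effective lower resistance R2' = R2·R_L/(R2+R_L) = 22.27 kΩ.
Voltage divider with the loaded lower leg: V_out = 6.45 × 22.27/(79.9 + 22.27) = 6.45 × 0.2180 = 1.406 mV.
(Unloaded it would be 2.55 mV; the load pulls it down.)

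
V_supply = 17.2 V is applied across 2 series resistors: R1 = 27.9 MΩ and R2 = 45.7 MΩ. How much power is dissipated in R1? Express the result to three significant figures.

P ≈ 1.52 µW

Series current I = V_supply/ΣR = 17.2/73.60 = 0.2337 µA.
P(R1) = I²·R1 = (0.2337)² × 27.9 = 1.524 µW.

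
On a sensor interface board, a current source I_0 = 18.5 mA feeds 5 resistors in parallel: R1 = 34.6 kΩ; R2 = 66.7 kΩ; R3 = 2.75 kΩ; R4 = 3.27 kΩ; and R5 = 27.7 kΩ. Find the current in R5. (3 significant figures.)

I ≈ 0.891 mA

ΣG = 1/34.6 + 1/66.7 + 1/2.75 + 1/3.27 + 1/27.7 = 0.7494.
By the current-divider rule, I = I_0 · G_k/ΣG = 18.5 × 0.04817 = 0.8912 mA.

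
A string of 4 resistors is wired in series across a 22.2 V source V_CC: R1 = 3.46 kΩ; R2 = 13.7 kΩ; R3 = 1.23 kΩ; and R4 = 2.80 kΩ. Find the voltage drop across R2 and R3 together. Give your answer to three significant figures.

V ≈ 15.6 V

ΣR = 3.46 + 13.7 + 1.23 + 2.80 = 21.19 kΩ.
R_{R2..R3} = 13.7 + 1.23 = 14.93 kΩ.
V = V_CC · R/ΣR = 22.2 × 0.7046 = 15.64 V.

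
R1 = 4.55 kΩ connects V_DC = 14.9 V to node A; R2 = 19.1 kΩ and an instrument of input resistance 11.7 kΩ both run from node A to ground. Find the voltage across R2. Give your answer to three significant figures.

R2 ‖ R_L = (19.1 × 11.7)/(19.1 + 11.7) = 7.256 kΩ.
Voltage divider with the loaded lower leg: V_out = 14.9 × 7.256/(4.55 + 7.256) = 14.9 × 0.6146 = 9.157 V.
(Unloaded it would be 12.0 V; the load pulls it down.)

V_out ≈ 9.16 V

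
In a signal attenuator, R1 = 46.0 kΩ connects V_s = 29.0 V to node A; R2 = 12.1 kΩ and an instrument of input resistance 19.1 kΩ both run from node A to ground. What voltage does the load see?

R2 ‖ R_L = (12.1 × 19.1)/(12.1 + 19.1) = 7.407 kΩ.
Then V_out = V_s · R2'/(R1 + R2') = 29.0 × 7.407/53.41 = 4.022 V.

V_out ≈ 4.02 V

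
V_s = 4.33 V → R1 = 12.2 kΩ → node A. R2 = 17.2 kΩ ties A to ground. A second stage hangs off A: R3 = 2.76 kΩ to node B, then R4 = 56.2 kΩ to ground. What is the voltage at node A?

V_A ≈ 2.26 V

The second stage (R3 + R4 = 58.96 kΩ) loads node A in parallel with R2.
R2 ‖ (R3+R4) = 13.32 kΩ.
First divider: V_A = V_s · 13.32/(12.2 + 13.32) = 2.260 V.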